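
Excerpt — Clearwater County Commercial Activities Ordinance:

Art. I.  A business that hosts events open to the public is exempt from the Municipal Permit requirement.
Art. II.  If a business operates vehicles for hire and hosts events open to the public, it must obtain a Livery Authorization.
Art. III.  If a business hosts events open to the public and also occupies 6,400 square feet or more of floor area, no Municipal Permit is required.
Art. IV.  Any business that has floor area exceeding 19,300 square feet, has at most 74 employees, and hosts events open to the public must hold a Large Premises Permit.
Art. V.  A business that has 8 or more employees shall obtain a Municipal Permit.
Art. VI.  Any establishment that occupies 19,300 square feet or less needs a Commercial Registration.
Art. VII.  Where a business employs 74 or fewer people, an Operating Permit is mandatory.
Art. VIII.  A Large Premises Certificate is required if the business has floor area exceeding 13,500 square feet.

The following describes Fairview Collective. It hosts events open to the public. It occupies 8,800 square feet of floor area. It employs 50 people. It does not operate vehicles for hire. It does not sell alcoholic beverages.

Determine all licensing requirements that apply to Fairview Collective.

Art. I. hosts events open to the public → exempt from Municipal Permit.
Art. II. does not operate vehicles for hire; hosts events open to the public → Livery Authorization not required.
Art. III. hosts events open to the public; floor area 8,800 square feet ≥ 6,400 square feet → exempt from Municipal Permit.
Art. IV. floor area 8,800 square feet ≤ 19,300 square feet; employees 50 ≤ 74; hosts events open to the public → Large Premises Permit not required.
Art. V. employees 50 ≥ 8 → Municipal Permit required.
Art. VI. floor area 8,800 square feet ≤ 19,300 square feet → Commercial Registration required.
Art. VII. employees 50 ≤ 74 → Operating Permit required.
Art. VIII. floor area 8,800 square feet ≤ 13,500 square feet → Large Premises Certificate not required.

Commercial Registration, Operating Permit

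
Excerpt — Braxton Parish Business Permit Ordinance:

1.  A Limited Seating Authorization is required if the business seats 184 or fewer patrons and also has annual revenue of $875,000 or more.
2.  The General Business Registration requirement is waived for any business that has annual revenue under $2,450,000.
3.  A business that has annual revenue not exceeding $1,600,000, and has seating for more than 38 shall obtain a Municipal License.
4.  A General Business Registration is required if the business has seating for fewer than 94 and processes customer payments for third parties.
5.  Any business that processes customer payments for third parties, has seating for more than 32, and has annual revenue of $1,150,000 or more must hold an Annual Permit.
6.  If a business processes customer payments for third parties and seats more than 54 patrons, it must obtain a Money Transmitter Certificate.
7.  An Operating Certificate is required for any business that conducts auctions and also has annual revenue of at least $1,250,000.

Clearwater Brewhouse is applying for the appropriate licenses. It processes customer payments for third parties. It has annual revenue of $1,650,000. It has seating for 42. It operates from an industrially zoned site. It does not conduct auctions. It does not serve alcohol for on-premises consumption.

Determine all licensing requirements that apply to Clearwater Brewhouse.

Annual Permit, Limited Seating Authorization

1. seating 42 ≤ 184; revenue $1,650,000 ≥ $875,000 → Limited Seating Authorization required.
2. revenue $1,650,000 < $2,450,000 → exempt from General Business Registration.
3. revenue $1,650,000 > $1,600,000; seating 42 > 38 → Municipal License not required.
4. seating 42 < 94; processes customer payments for third parties → General Business Registration required.
5. processes customer payments for third parties; seating 42 > 32; revenue $1,650,000 ≥ $1,150,000 → Annual Permit required.
6. processes customer payments for third parties; seating 42 ≤ 54 → Money Transmitter Certificate not required.
7. does not conduct auctions; revenue $1,650,000 ≥ $1,250,000 → Operating Certificate not required.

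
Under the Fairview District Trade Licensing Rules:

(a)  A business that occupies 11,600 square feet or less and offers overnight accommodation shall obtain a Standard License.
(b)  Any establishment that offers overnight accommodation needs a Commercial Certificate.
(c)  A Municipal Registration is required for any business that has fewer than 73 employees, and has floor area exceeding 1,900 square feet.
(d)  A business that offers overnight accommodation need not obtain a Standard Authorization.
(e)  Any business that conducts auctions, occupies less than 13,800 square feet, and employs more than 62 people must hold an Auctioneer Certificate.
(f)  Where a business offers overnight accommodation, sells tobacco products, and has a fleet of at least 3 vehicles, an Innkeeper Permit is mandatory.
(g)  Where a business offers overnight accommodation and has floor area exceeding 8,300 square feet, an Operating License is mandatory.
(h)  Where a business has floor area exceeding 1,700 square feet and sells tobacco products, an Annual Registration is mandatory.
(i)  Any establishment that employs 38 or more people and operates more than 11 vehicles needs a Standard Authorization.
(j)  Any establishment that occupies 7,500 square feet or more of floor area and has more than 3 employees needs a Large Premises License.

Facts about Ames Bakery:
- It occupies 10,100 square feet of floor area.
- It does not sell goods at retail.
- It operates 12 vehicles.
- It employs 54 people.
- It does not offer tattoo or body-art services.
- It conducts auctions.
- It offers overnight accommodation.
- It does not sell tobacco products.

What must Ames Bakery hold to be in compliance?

(a) floor area 10,100 square feet ≤ 11,600 square feet; offers overnight accommodation → Standard License required.
(b) offers overnight accommodation → Commercial Certificate required.
(c) employees 54 < 73; floor area 10,100 square feet > 1,900 square feet → Municipal Registration required.
(d) offers overnight accommodation → exempt from Standard Authorization.
(e) conducts auctions; floor area 10,100 square feet < 13,800 square feet; employees 54 ≤ 62 → Auctioneer Certificate not required.
(f) offers overnight accommodation; does not sell tobacco products; vehicles 12 ≥ 3 → Innkeeper Permit not required.
(g) offers overnight accommodation; floor area 10,100 square feet > 8,300 square feet → Operating License required.
(h) floor area 10,100 square feet > 1,700 square feet; does not sell tobacco products → Annual Registration not required.
(i) employees 54 ≥ 38; vehicles 12 > 11 → Standard Authorization required.
(j) floor area 10,100 square feet ≥ 7,500 square feet; employees 54 > 3 → Large Premises License required.

Commercial Certificate, Large Premises License, Municipal Registration, Operating License, Standard License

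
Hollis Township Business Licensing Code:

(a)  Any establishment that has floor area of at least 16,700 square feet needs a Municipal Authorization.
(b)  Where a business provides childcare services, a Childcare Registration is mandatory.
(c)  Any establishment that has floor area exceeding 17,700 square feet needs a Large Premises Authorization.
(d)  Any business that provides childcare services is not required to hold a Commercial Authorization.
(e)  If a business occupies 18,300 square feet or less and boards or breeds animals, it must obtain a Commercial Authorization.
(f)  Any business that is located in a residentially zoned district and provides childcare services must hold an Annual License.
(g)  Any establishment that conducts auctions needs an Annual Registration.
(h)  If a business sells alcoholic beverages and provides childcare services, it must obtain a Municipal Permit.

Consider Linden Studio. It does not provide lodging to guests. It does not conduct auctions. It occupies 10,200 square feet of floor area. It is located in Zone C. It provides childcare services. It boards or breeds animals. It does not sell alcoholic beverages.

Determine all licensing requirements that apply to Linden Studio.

(a) floor area 10,200 square feet < 16,700 square feet → Municipal Authorization not required.
(b) provides childcare services → Childcare Registration required.
(c) floor area 10,200 square feet ≤ 17,700 square feet → Large Premises Authorization not required.
(d) provides childcare services → exempt from Commercial Authorization.
(e) floor area 10,200 square feet ≤ 18,300 square feet; boards or breeds animals → Commercial Authorization required.
(f) is located in Zone C (not: is located in a residentially zoned district); provides childcare services → Annual License not required.
(g) does not conduct auctions → Annual Registration not required.
(h) does not sell alcoholic beverages; provides childcare services → Municipal Permit not required.

Childcare Registration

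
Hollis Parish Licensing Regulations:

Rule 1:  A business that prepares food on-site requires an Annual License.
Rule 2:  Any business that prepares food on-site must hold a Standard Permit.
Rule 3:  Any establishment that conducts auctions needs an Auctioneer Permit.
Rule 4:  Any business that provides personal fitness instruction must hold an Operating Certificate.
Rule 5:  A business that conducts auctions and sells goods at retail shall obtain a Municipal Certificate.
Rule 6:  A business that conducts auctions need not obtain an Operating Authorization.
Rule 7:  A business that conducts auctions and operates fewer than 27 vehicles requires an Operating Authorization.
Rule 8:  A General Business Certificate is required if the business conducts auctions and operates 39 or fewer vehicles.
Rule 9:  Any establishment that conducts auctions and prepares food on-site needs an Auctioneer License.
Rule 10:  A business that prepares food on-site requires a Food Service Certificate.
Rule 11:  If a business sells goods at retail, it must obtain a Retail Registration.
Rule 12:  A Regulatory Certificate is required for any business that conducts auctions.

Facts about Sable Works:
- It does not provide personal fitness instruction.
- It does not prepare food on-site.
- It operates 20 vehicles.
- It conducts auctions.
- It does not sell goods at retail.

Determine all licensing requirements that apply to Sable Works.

Rule 1: does not prepare food on-site → Annual License not required.
Rule 2: does not prepare food on-site → Standard Permit not required.
Rule 3: conducts auctions → Auctioneer Permit required.
Rule 4: does not provide personal fitness instruction → Operating Certificate not required.
Rule 5: conducts auctions; does not sell goods at retail → Municipal Certificate not required.
Rule 6: conducts auctions → exempt from Operating Authorization.
Rule 7: conducts auctions; vehicles 20 < 27 → Operating Authorization required.
Rule 8: conducts auctions; vehicles 20 ≤ 39 → General Business Certificate required.
Rule 9: conducts auctions; does not prepare food on-site → Auctioneer License not required.
Rule 10: does not prepare food on-site → Food Service Certificate not required.
Rule 11: does not sell goods at retail → Retail Registration not required.
Rule 12: conducts auctions → Regulatory Certificate required.

Auctioneer Permit, General Business Certificate, Regulatory Certificate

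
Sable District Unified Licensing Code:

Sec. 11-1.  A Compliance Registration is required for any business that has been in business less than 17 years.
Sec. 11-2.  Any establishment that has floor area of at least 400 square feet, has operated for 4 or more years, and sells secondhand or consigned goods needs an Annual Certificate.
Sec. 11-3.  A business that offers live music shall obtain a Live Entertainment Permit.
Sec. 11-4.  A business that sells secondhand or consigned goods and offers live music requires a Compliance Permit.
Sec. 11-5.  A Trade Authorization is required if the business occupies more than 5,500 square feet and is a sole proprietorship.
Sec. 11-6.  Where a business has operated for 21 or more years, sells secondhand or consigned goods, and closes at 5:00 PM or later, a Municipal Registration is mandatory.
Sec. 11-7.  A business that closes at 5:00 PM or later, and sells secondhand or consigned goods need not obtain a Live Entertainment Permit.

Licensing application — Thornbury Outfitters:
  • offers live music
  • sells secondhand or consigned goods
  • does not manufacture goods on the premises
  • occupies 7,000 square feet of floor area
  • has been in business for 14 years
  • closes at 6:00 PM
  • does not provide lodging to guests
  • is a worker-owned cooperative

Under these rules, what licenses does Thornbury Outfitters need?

Sec. 11-1. years in business 14 < 17 → Compliance Registration required.
Sec. 11-2. floor area 7,000 square feet ≥ 400 square feet; years in business 14 ≥ 4; sells secondhand or consigned goods → Annual Certificate required.
Sec. 11-3. offers live music → Live Entertainment Permit required.
Sec. 11-4. sells secondhand or consigned goods; offers live music → Compliance Permit required.
Sec. 11-5. floor area 7,000 square feet > 5,500 square feet; is a worker-owned cooperative (not: is a sole proprietorship) → Trade Authorization not required.
Sec. 11-6. years in business 14 < 21; sells secondhand or consigned goods; closes 6:00 PM, after 5:00 PM → Municipal Registration not required.
Sec. 11-7. closes 6:00 PM, after 5:00 PM; sells secondhand or consigned goods → exempt from Live Entertainment Permit.

Annual Certificate, Compliance Permit, Compliance Registration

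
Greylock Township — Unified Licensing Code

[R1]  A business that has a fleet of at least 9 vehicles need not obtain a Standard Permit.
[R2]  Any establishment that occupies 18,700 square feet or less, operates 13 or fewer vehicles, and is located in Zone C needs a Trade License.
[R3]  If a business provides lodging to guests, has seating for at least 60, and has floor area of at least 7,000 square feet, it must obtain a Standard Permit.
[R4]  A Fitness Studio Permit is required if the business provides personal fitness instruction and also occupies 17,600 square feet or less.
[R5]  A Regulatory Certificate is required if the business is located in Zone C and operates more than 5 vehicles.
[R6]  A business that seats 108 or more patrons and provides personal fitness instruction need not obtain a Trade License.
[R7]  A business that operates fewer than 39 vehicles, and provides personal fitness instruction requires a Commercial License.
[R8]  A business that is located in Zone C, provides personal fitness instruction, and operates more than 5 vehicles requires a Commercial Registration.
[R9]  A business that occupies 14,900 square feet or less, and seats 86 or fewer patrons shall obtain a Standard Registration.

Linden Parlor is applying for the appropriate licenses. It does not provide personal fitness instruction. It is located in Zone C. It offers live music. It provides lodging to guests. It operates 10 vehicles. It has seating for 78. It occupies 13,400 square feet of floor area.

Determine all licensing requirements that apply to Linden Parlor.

Regulatory Certificate, Standard Registration, Trade License

[R1] vehicles 10 ≥ 9 → exempt from Standard Permit.
[R2] floor area 13,400 square feet ≤ 18,700 square feet; vehicles 10 ≤ 13; is located in Zone C → Trade License required.
[R3] provides lodging to guests; seating 78 ≥ 60; floor area 13,400 square feet ≥ 7,000 square feet → Standard Permit required.
[R4] does not provide personal fitness instruction; floor area 13,400 square feet ≤ 17,600 square feet → Fitness Studio Permit not required.
[R5] is located in Zone C; vehicles 10 > 5 → Regulatory Certificate required.
[R6] seating 78 < 108; does not provide personal fitness instruction → Trade License exemption does not apply.
[R7] vehicles 10 < 39; does not provide personal fitness instruction → Commercial License not required.
[R8] is located in Zone C; does not provide personal fitness instruction; vehicles 10 > 5 → Commercial Registration not required.
[R9] floor area 13,400 square feet ≤ 14,900 square feet; seating 78 ≤ 86 → Standard Registration required.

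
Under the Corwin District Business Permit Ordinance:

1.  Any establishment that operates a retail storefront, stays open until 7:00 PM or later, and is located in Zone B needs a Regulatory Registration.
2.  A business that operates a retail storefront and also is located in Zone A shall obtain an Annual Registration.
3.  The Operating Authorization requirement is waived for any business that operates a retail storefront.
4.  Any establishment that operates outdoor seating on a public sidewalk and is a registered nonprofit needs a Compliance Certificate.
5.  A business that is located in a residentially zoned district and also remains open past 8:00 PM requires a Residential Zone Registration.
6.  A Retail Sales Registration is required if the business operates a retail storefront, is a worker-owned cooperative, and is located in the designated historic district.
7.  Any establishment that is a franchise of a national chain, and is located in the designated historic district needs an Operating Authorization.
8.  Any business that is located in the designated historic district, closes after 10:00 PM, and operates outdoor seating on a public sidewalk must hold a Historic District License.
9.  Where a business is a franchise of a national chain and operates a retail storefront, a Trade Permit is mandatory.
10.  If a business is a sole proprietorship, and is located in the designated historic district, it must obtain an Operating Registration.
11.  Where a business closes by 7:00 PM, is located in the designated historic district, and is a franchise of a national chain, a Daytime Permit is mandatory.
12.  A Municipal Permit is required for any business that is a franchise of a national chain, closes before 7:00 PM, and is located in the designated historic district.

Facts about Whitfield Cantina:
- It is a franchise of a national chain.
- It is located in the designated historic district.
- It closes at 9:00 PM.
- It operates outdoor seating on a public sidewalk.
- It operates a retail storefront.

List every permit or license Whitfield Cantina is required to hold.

1. operates a retail storefront; closes 9:00 PM, after 7:00 PM; is located in the designated historic district (not: is located in Zone B) → Regulatory Registration not required.
2. operates a retail storefront; is located in the designated historic district (not: is located in Zone A) → Annual Registration not required.
3. operates a retail storefront → exempt from Operating Authorization.
4. operates outdoor seating on a public sidewalk; is a franchise of a national chain (not: is a registered nonprofit) → Compliance Certificate not required.
5. is located in the designated historic district (not: is located in a residentially zoned district); closes 9:00 PM, after 8:00 PM → Residential Zone Registration not required.
6. operates a retail storefront; is a franchise of a national chain (not: is a worker-owned cooperative); is located in the designated historic district → Retail Sales Registration not required.
7. is a franchise of a national chain; is located in the designated historic district → Operating Authorization required.
8. is located in the designated historic district; closes 9:00 PM, at/before 10:00 PM; operates outdoor seating on a public sidewalk → Historic District License not required.
9. is a franchise of a national chain; operates a retail storefront → Trade Permit required.
10. is a franchise of a national chain (not: is a sole proprietorship); is located in the designated historic district → Operating Registration not required.
11. closes 9:00 PM, after 7:00 PM; is located in the designated historic district; is a franchise of a national chain → Daytime Permit not required.
12. is a franchise of a national chain; closes 9:00 PM, after 7:00 PM; is located in the designated historic district → Municipal Permit not required.

Trade Permit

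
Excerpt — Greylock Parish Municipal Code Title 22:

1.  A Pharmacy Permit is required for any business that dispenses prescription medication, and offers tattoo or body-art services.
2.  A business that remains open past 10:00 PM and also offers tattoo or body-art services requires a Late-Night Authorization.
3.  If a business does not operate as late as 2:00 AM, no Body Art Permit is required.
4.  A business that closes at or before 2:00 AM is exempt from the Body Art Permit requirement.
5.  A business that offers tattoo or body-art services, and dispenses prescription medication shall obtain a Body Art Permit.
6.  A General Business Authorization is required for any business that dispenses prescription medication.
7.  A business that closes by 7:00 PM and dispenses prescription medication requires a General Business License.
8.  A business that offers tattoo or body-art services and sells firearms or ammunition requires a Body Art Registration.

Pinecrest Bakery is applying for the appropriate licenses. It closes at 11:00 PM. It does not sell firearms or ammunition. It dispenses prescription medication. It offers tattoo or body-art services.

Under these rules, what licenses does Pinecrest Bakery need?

1. dispenses prescription medication; offers tattoo or body-art services → Pharmacy Permit required.
2. closes 11:00 PM, after 10:00 PM; offers tattoo or body-art services → Late-Night Authorization required.
3. closes 11:00 PM, at/before 2:00 AM → exempt from Body Art Permit.
4. closes 11:00 PM, at/before 2:00 AM → exempt from Body Art Permit.
5. offers tattoo or body-art services; dispenses prescription medication → Body Art Permit required.
6. dispenses prescription medication → General Business Authorization required.
7. closes 11:00 PM, after 7:00 PM; dispenses prescription medication → General Business License not required.
8. offers tattoo or body-art services; does not sell firearms or ammunition → Body Art Registration not required.

General Business Authorization, Late-Night Authorization, Pharmacy Permit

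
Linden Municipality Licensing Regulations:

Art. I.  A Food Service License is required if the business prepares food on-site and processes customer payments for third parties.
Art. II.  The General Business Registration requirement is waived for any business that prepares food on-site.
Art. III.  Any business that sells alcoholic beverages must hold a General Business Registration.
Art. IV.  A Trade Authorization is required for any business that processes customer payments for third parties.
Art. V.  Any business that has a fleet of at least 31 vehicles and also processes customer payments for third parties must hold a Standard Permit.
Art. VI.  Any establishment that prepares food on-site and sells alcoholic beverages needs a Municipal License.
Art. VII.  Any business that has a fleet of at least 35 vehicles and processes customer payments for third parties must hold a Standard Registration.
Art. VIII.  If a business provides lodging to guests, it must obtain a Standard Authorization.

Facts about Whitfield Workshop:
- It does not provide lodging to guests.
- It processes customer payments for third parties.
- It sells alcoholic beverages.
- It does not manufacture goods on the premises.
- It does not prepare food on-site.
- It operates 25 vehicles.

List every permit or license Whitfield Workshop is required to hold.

General Business Registration, Trade Authorization

Art. I. does not prepare food on-site; processes customer payments for third parties → Food Service License not required.
Art. II. does not prepare food on-site → General Business Registration exemption does not apply.
Art. III. sells alcoholic beverages → General Business Registration required.
Art. IV. processes customer payments for third parties → Trade Authorization required.
Art. V. vehicles 25 < 31; processes customer payments for third parties → Standard Permit not required.
Art. VI. does not prepare food on-site; sells alcoholic beverages → Municipal License not required.
Art. VII. vehicles 25 < 35; processes customer payments for third parties → Standard Registration not required.
Art. VIII. does not provide lodging to guests → Standard Authorization not required.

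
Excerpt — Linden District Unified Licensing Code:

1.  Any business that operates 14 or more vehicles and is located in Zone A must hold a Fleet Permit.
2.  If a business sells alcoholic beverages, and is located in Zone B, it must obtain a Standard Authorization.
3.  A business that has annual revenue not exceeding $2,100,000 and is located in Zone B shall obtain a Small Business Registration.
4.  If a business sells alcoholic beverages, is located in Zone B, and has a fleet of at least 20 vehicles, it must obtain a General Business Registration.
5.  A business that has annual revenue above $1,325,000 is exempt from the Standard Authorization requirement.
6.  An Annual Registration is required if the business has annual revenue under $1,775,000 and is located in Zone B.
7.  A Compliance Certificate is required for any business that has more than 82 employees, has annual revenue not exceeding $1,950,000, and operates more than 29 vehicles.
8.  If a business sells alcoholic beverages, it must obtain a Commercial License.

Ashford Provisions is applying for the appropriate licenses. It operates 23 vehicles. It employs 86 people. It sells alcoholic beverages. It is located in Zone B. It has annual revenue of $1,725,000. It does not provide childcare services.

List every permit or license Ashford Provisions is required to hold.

Annual Registration, Commercial License, General Business Registration, Small Business Registration

1. vehicles 23 ≥ 14; is located in Zone B (not: is located in Zone A) → Fleet Permit not required.
2. sells alcoholic beverages; is located in Zone B → Standard Authorization required.
3. revenue $1,725,000 ≤ $2,100,000; is located in Zone B → Small Business Registration required.
4. sells alcoholic beverages; is located in Zone B; vehicles 23 ≥ 20 → General Business Registration required.
5. revenue $1,725,000 > $1,325,000 → exempt from Standard Authorization.
6. revenue $1,725,000 < $1,775,000; is located in Zone B → Annual Registration required.
7. employees 86 > 82; revenue $1,725,000 ≤ $1,950,000; vehicles 23 ≤ 29 → Compliance Certificate not required.
8. sells alcoholic beverages → Commercial License required.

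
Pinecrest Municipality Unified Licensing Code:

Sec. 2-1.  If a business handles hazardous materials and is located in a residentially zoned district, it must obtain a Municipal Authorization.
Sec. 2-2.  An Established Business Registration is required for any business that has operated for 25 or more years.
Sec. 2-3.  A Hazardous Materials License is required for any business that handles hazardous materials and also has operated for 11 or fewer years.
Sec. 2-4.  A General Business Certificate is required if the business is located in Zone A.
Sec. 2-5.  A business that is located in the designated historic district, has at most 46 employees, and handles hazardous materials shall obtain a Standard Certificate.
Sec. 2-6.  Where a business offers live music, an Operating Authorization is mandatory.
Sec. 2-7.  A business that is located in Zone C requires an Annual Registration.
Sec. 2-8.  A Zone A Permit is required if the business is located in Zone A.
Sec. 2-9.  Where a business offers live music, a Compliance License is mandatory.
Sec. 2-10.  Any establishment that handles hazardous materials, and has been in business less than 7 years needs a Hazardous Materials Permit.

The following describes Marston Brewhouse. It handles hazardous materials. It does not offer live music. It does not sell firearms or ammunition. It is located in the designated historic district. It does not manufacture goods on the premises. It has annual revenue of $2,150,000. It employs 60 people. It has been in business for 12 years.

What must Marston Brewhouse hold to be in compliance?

Sec. 2-1. handles hazardous materials; is located in the designated historic district (not: is located in a residentially zoned district) → Municipal Authorization not required.
Sec. 2-2. years in business 12 < 25 → Established Business Registration not required.
Sec. 2-3. handles hazardous materials; years in business 12 > 11 → Hazardous Materials License not required.
Sec. 2-4. is located in the designated historic district (not: is located in Zone A) → General Business Certificate not required.
Sec. 2-5. is located in the designated historic district; employees 60 > 46; handles hazardous materials → Standard Certificate not required.
Sec. 2-6. does not offer live music → Operating Authorization not required.
Sec. 2-7. is located in the designated historic district (not: is located in Zone C) → Annual Registration not required.
Sec. 2-8. is located in the designated historic district (not: is located in Zone A) → Zone A Permit not required.
Sec. 2-9. does not offer live music → Compliance License not required.
Sec. 2-10. handles hazardous materials; years in business 12 ≥ 7 → Hazardous Materials Permit not required.

None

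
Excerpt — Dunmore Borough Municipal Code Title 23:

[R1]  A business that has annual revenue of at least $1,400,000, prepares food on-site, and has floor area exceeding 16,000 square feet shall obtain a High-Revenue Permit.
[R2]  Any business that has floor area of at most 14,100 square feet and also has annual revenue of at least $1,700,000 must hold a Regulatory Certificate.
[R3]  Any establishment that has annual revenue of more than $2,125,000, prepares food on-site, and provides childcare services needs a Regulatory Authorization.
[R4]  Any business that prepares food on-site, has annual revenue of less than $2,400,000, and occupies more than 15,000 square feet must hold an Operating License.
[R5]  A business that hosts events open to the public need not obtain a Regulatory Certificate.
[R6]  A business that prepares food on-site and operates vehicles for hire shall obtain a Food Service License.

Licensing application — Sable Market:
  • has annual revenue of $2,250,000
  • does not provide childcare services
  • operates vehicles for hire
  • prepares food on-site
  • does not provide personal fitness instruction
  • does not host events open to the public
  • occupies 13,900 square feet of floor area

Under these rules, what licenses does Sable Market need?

[R1] revenue $2,250,000 ≥ $1,400,000; prepares food on-site; floor area 13,900 square feet ≤ 16,000 square feet → High-Revenue Permit not required.
[R2] floor area 13,900 square feet ≤ 14,100 square feet; revenue $2,250,000 ≥ $1,700,000 → Regulatory Certificate required.
[R3] revenue $2,250,000 > $2,125,000; prepares food on-site; does not provide childcare services → Regulatory Authorization not required.
[R4] prepares food on-site; revenue $2,250,000 < $2,400,000; floor area 13,900 square feet ≤ 15,000 square feet → Operating License not required.
[R5] does not host events open to the public → Regulatory Certificate exemption does not apply.
[R6] prepares food on-site; operates vehicles for hire → Food Service License required.

Food Service License, Regulatory Certificate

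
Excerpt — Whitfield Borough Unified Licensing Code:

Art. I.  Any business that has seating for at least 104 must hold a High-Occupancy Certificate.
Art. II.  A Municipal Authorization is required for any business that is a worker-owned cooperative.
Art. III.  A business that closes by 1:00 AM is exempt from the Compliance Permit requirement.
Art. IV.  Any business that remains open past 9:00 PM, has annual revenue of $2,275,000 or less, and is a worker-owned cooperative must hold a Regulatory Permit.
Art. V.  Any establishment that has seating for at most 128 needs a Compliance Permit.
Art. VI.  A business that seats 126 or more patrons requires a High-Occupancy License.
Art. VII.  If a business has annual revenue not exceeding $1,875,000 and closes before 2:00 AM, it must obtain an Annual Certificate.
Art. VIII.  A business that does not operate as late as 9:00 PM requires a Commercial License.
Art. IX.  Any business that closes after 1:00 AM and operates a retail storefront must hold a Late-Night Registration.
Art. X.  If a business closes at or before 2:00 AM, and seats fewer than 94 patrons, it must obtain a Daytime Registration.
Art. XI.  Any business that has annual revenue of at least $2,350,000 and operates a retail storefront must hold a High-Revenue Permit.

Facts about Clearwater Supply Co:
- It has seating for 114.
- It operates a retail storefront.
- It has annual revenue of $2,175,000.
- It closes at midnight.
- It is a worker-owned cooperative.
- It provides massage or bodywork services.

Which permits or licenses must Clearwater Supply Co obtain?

Art. I. seating 114 ≥ 104 → High-Occupancy Certificate required.
Art. II. is a worker-owned cooperative → Municipal Authorization required.
Art. III. closes midnight, at/before 1:00 AM → exempt from Compliance Permit.
Art. IV. closes midnight, after 9:00 PM; revenue $2,175,000 ≤ $2,275,000; is a worker-owned cooperative → Regulatory Permit required.
Art. V. seating 114 ≤ 128 → Compliance Permit required.
Art. VI. seating 114 < 126 → High-Occupancy License not required.
Art. VII. revenue $2,175,000 > $1,875,000; closes midnight, at/before 2:00 AM → Annual Certificate not required.
Art. VIII. closes midnight, after 9:00 PM → Commercial License not required.
Art. IX. closes midnight, at/before 1:00 AM; operates a retail storefront → Late-Night Registration not required.
Art. X. closes midnight, at/before 2:00 AM; seating 114 ≥ 94 → Daytime Registration not required.
Art. XI. revenue $2,175,000 < $2,350,000; operates a retail storefront → High-Revenue Permit not required.

High-Occupancy Certificate, Municipal Authorization, Regulatory Permit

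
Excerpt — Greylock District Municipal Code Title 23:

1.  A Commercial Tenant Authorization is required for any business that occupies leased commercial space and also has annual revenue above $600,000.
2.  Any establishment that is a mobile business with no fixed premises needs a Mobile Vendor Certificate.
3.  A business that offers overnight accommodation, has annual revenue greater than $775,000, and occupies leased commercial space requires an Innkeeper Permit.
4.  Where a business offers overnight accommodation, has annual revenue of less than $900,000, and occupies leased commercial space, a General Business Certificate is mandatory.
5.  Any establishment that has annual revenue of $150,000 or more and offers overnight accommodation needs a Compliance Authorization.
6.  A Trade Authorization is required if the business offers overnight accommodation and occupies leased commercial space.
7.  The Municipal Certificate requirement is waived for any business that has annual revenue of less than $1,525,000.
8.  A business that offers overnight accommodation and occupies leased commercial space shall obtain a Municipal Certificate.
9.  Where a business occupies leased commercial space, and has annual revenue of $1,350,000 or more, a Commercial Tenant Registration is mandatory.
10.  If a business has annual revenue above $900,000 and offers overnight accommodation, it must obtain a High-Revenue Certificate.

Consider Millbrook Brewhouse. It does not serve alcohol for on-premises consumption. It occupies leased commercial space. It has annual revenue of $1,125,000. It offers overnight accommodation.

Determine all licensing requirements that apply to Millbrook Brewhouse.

Commercial Tenant Authorization, Compliance Authorization, High-Revenue Certificate, Innkeeper Permit, Trade Authorization

1. occupies leased commercial space; revenue $1,125,000 > $600,000 → Commercial Tenant Authorization required.
2. occupies leased commercial space (not: is a mobile business with no fixed premises) → Mobile Vendor Certificate not required.
3. offers overnight accommodation; revenue $1,125,000 > $775,000; occupies leased commercial space → Innkeeper Permit required.
4. offers overnight accommodation; revenue $1,125,000 ≥ $900,000; occupies leased commercial space → General Business Certificate not required.
5. revenue $1,125,000 ≥ $150,000; offers overnight accommodation → Compliance Authorization required.
6. offers overnight accommodation; occupies leased commercial space → Trade Authorization required.
7. revenue $1,125,000 < $1,525,000 → exempt from Municipal Certificate.
8. offers overnight accommodation; occupies leased commercial space → Municipal Certificate required.
9. occupies leased commercial space; revenue $1,125,000 < $1,350,000 → Commercial Tenant Registration not required.
10. revenue $1,125,000 > $900,000; offers overnight accommodation → High-Revenue Certificate required.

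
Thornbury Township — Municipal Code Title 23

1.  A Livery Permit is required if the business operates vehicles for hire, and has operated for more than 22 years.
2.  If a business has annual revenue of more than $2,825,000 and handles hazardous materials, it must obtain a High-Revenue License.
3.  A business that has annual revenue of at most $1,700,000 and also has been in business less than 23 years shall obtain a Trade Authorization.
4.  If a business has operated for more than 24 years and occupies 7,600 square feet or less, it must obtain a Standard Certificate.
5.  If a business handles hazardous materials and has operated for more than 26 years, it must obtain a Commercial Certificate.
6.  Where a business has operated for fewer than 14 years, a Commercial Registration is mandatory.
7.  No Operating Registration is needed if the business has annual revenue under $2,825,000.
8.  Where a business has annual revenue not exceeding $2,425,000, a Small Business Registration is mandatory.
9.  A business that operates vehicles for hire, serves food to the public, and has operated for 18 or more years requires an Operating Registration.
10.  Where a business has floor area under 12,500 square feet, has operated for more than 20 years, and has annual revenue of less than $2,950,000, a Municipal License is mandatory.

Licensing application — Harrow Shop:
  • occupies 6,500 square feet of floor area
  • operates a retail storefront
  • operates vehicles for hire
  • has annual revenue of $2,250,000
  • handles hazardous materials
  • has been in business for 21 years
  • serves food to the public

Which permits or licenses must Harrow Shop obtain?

Municipal License, Small Business Registration

1. operates vehicles for hire; years in business 21 ≤ 22 → Livery Permit not required.
2. revenue $2,250,000 ≤ $2,825,000; handles hazardous materials → High-Revenue License not required.
3. revenue $2,250,000 > $1,700,000; years in business 21 < 23 → Trade Authorization not required.
4. years in business 21 ≤ 24; floor area 6,500 square feet ≤ 7,600 square feet → Standard Certificate not required.
5. handles hazardous materials; years in business 21 ≤ 26 → Commercial Certificate not required.
6. years in business 21 ≥ 14 → Commercial Registration not required.
7. revenue $2,250,000 < $2,825,000 → exempt from Operating Registration.
8. revenue $2,250,000 ≤ $2,425,000 → Small Business Registration required.
9. operates vehicles for hire; serves food to the public; years in business 21 ≥ 18 → Operating Registration required.
10. floor area 6,500 square feet < 12,500 square feet; years in business 21 > 20; revenue $2,250,000 < $2,950,000 → Municipal License required.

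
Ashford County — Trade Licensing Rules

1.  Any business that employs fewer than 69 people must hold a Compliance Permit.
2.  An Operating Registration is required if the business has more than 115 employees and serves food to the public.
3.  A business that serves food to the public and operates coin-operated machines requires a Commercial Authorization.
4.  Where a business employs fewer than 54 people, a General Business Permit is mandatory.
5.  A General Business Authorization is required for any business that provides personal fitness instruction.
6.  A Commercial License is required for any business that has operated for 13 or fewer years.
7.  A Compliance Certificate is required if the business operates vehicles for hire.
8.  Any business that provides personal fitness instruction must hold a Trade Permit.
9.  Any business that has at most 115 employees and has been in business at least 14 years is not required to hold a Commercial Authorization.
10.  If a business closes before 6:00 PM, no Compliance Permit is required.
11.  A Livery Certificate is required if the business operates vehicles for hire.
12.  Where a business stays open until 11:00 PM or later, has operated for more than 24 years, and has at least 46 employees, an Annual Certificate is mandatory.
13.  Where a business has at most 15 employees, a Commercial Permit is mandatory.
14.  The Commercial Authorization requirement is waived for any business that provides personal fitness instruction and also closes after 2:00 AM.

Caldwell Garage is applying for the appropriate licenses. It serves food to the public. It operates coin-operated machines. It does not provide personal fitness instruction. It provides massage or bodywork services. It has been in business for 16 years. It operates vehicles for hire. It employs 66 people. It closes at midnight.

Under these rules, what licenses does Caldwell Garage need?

Compliance Certificate, Compliance Permit, Livery Certificate

1. employees 66 < 69 → Compliance Permit required.
2. employees 66 ≤ 115; serves food to the public → Operating Registration not required.
3. serves food to the public; operates coin-operated machines → Commercial Authorization required.
4. employees 66 ≥ 54 → General Business Permit not required.
5. does not provide personal fitness instruction → General Business Authorization not required.
6. years in business 16 > 13 → Commercial License not required.
7. operates vehicles for hire → Compliance Certificate required.
8. does not provide personal fitness instruction → Trade Permit not required.
9. employees 66 ≤ 115; years in business 16 ≥ 14 → exempt from Commercial Authorization.
10. closes midnight, after 6:00 PM → Compliance Permit exemption does not apply.
11. operates vehicles for hire → Livery Certificate required.
12. closes midnight, after 11:00 PM; years in business 16 ≤ 24; employees 66 ≥ 46 → Annual Certificate not required.
13. employees 66 > 15 → Commercial Permit not required.
14. does not provide personal fitness instruction; closes midnight, at/before 2:00 AM → Commercial Authorization exemption does not apply.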